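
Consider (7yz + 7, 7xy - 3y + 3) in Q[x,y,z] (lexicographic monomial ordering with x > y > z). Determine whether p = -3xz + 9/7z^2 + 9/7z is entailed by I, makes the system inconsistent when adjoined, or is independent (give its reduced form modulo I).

-3xz + 9/7z^2 + 9/7z lies in I (it reduces to 0).

First compute the reduced Gröbner basis of I by Buchberger's algorithm.
f_1 = 7yz + 7, LT = yz.
f_2 = 7xy - 3y + 3, LT = xy.

S(f_1,f_2): lcm = xyz. S = x + 3/7yz - 3/7z.
  leading term x: no divisor's leading term divides it; move x to the remainder.
  leading term yz: subtract (3/49)·f_1 from 3/7yz - 3/7z → -3/7z - 3/7
  leading term z: no divisor's leading term divides it; move -3/7z to the remainder.
  leading term 1: no divisor's leading term divides it; move -3/7 to the remainder.
  remainder x - 3/7z - 3/7 ≠ 0; add h_3 = x - 3/7z - 3/7 to the basis.

The other S-polynomials (S(f_1,h_3), S(f_2,h_3)) all reduce to 0 modulo the current basis, so we have a Gröbner basis.
Inter-reduce: drop elements whose leading term is divisible by another's, tail-reduce, and make monic.
Reduced Gröbner basis: {x - 3/7z - 3/7, yz + 1}.
Label its elements g_1 = x - 3/7z - 3/7, g_2 = yz + 1.

Reduce p = -3xz + 9/7z^2 + 9/7z modulo G:
  leading term xz: subtract (-3z)·g_1 from -3xz + 9/7z^2 + 9/7z → 0
  normal form = 0.
Since the normal form is 0, p ∈ I.

The remainder on division by a Gröbner basis is unique — it is the normal form.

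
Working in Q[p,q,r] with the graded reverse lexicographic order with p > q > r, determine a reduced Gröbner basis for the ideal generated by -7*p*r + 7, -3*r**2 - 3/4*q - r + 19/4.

G = {p*q - 19/3*p + 4*r + 4/3, p*r - 1, r**2 + 1/4*q + 1/3*r - 19/12}

f_1 = -7*p*r + 7, LT = p*r.
f_2 = -3*r**2 - 3/4*q - r + 19/4, LT = r**2.

S(f_1,f_2): lcm = p*r**2. S = -1/4*p*q - 1/3*p*r + 19/12*p - r.
  leading term p*q: no divisor's leading term divides it; move -1/4*p*q to the remainder.
  leading term p*r: subtract (1/21)·f_1 from -1/3*p*r + 19/12*p - r → 19/12*p - r - 1/3
  leading term p: no divisor's leading term divides it; move 19/12*p to the remainder.
  leading term r: no divisor's leading term divides it; move -r to the remainder.
  leading term 1: no divisor's leading term divides it; move -1/3 to the remainder.
  remainder -1/4*p*q + 19/12*p - r - 1/3 ≠ 0; add g_3 = -1/4*p*q + 19/12*p - r - 1/3 to the basis.

The other S-polynomials (S(f_1,g_3), S(f_2,g_3)) all reduce to 0 modulo the current basis, so we have a Gröbner basis.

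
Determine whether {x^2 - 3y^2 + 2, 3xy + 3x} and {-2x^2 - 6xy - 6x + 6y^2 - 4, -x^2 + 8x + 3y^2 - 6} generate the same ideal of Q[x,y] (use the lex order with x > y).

Two ideals are equal iff their reduced Gröbner bases coincide (the reduced basis is unique for a fixed ordering).
Buchberger on the first generating set:
f_1 = x^2 - 3y^2 + 2, LT = x^2.
f_2 = 3xy + 3x, LT = xy.

S(f_1,f_2): lcm = x^2y. S = -x^2 - 3y^3 + 2y.
  leading term x^2: subtract (-1)·f_1 from -x^2 - 3y^3 + 2y → -3y^3 - 3y^2 + 2y + 2
  leading term y^3: no divisor's leading term divides it; move -3y^3 to the remainder.
  leading term y^2: no divisor's leading term divides it; move -3y^2 to the remainder.
  leading term y: no divisor's leading term divides it; move 2y to the remainder.
  leading term 1: no divisor's leading term divides it; move 2 to the remainder.
  remainder -3y^3 - 3y^2 + 2y + 2 ≠ 0; add g_3 = -3y^3 - 3y^2 + 2y + 2 to the basis.

The other S-polynomials (S(f_1,g_3), S(f_2,g_3)) all reduce to 0 modulo the current basis, so we have a Gröbner basis.
Inter-reduce: drop elements whose leading term is divisible by another's, tail-reduce, and make monic.
Reduced Gröbner basis: {x^2 - 3y^2 + 2, xy + x, y^3 + y^2 - 2/3y - 2/3}.

Buchberger on the second generating set:
h_1 = -2x^2 - 6xy - 6x + 6y^2 - 4, LT = x^2.
h_2 = -x^2 + 8x + 3y^2 - 6, LT = x^2.

S(h_1,h_2): lcm = x^2. S = 3xy + 11x - 4.
  leading term xy: no divisor's leading term divides it; move 3xy to the remainder.
  leading term x: no divisor's leading term divides it; move 11x to the remainder.
  leading term 1: no divisor's leading term divides it; move -4 to the remainder.
  remainder 3xy + 11x - 4 ≠ 0; add k_3 = 3xy + 11x - 4 to the basis.

S(h_1,k_3): lcm = x^2y. S = -11/3x^2 + 3xy^2 + 3xy + 4/3x - 3y^3 + 2y.
  leading term x^2: subtract (11/6)·h_1 from -11/3x^2 + 3xy^2 + 3xy + 4/3x - 3y^3 + 2y → 3xy^2 + 14xy + 37/3x - 3y^3 - 11y^2 + 2y + 22/3
  leading term xy^2: subtract (y)·k_3 from 3xy^2 + 14xy + 37/3x - 3y^3 - 11y^2 + 2y + 22/3 → 3xy + 37/3x - 3y^3 - 11y^2 + 6y + 22/3
  leading term xy: subtract (1)·k_3 from 3xy + 37/3x - 3y^3 - 11y^2 + 6y + 22/3 → 4/3x - 3y^3 - 11y^2 + 6y + 34/3
  leading term x: no divisor's leading term divides it; move 4/3x to the remainder.
  leading term y^3: no divisor's leading term divides it; move -3y^3 to the remainder.
  leading term y^2: no divisor's leading term divides it; move -11y^2 to the remainder.
  leading term y: no divisor's leading term divides it; move 6y to the remainder.
  leading term 1: no divisor's leading term divides it; move 34/3 to the remainder.
  remainder 4/3x - 3y^3 - 11y^2 + 6y + 34/3 ≠ 0; add k_4 = 4/3x - 3y^3 - 11y^2 + 6y + 34/3 to the basis.

S(k_3,k_4): lcm = xy. S = 11/3x + 9/4y^4 + 33/4y^3 - 9/2y^2 - 17/2y - 4/3.
  leading term x: subtract (11/4)·k_4 from 11/3x + 9/4y^4 + 33/4y^3 - 9/2y^2 - 17/2y - 4/3 → 9/4y^4 + 33/2y^3 + 103/4y^2 - 25y - 65/2
  leading term y^4: no divisor's leading term divides it; move 9/4y^4 to the remainder.
  leading term y^3: no divisor's leading term divides it; move 33/2y^3 to the remainder.
  leading term y^2: no divisor's leading term divides it; move 103/4y^2 to the remainder.
  leading term y: no divisor's leading term divides it; move -25y to the remainder.
  leading term 1: no divisor's leading term divides it; move -65/2 to the remainder.
  remainder 9/4y^4 + 33/2y^3 + 103/4y^2 - 25y - 65/2 ≠ 0; add k_5 = 9/4y^4 + 33/2y^3 + 103/4y^2 - 25y - 65/2 to the basis.

The other S-polynomials (S(h_2,k_3), S(h_1,k_4), S(h_2,k_4), S(h_1,k_5), S(h_2,k_5), S(k_3,k_5), S(k_4,k_5)) all reduce to 0 modulo the current basis, so we have a Gröbner basis.
Inter-reduce: drop elements whose leading term is divisible by another's, tail-reduce, and make monic.
Reduced Gröbner basis: {x - 9/4y^3 - 33/4y^2 + 9/2y + 17/2, y^4 + 22/3y^3 + 103/9y^2 - 100/9y - 130/9}.

Since the reduced bases disagree, the two ideals are not the same.

No, the ideals differ.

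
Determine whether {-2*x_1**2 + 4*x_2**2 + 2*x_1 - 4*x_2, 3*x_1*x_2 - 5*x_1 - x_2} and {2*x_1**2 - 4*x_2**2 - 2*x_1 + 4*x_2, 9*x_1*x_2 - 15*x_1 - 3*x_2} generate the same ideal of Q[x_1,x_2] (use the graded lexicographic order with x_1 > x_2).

Equality of ideals is decidable: compute both reduced Gröbner bases (unique for the ordering) and check whether they agree.
Buchberger on the first generating set:
f_1 = -2*x_1**2 + 4*x_2**2 + 2*x_1 - 4*x_2, LT = x_1**2.
f_2 = 3*x_1*x_2 - 5*x_1 - x_2, LT = x_1*x_2.

S(f_1,f_2): lcm = x_1**2*x_2. S = -2*x_2**3 + 5/3*x_1**2 - 2/3*x_1*x_2 + 2*x_2**2.
  leading term x_2**3: no divisor's leading term divides it; move -2*x_2**3 to the remainder.
  leading term x_1**2: subtract (-5/6)·f_1 from 5/3*x_1**2 - 2/3*x_1*x_2 + 2*x_2**2 → -2/3*x_1*x_2 + 16/3*x_2**2 + 5/3*x_1 - 10/3*x_2
  leading term x_1*x_2: subtract (-2/9)·f_2 from -2/3*x_1*x_2 + 16/3*x_2**2 + 5/3*x_1 - 10/3*x_2 → 16/3*x_2**2 + 5/9*x_1 - 32/9*x_2
  leading term x_2**2: no divisor's leading term divides it; move 16/3*x_2**2 to the remainder.
  leading term x_1: no divisor's leading term divides it; move 5/9*x_1 to the remainder.
  leading term x_2: no divisor's leading term divides it; move -32/9*x_2 to the remainder.
  remainder -2*x_2**3 + 16/3*x_2**2 + 5/9*x_1 - 32/9*x_2 ≠ 0; add g_3 = -2*x_2**3 + 16/3*x_2**2 + 5/9*x_1 - 32/9*x_2 to the basis.

S(f_1,g_3): leading monomials are coprime, so the S-polynomial reduces to 0 (Buchberger's first criterion).
S(f_2,g_3): lcm = x_1*x_2**3. S = x_1*x_2**2 - 1/3*x_2**3 + 5/18*x_1**2 - 16/9*x_1*x_2.
  leading term x_1*x_2**2: subtract (1/3*x_2)·f_2 from x_1*x_2**2 - 1/3*x_2**3 + 5/18*x_1**2 - 16/9*x_1*x_2 → -1/3*x_2**3 + 5/18*x_1**2 - 1/9*x_1*x_2 + 1/3*x_2**2
  leading term x_2**3: subtract (1/6)·g_3 from -1/3*x_2**3 + 5/18*x_1**2 - 1/9*x_1*x_2 + 1/3*x_2**2 → 5/18*x_1**2 - 1/9*x_1*x_2 - 5/9*x_2**2 - 5/54*x_1 + 16/27*x_2
  leading term x_1**2: subtract (-5/36)·f_1 from 5/18*x_1**2 - 1/9*x_1*x_2 - 5/9*x_2**2 - 5/54*x_1 + 16/27*x_2 → -1/9*x_1*x_2 + 5/27*x_1 + 1/27*x_2
  leading term x_1*x_2: subtract (-1/27)·f_2 from -1/9*x_1*x_2 + 5/27*x_1 + 1/27*x_2 → 0
  remainder 0.

Every S-polynomial of the final basis reduces to 0, so we have a Gröbner basis.
Inter-reduce: drop elements whose leading term is divisible by another's, tail-reduce, and make monic.
Reduced Gröbner basis: {x_2**3 - 8/3*x_2**2 - 5/18*x_1 + 16/9*x_2, x_1**2 - 2*x_2**2 - x_1 + 2*x_2, x_1*x_2 - 5/3*x_1 - 1/3*x_2}.

Buchberger on the second generating set:
h_1 = 2*x_1**2 - 4*x_2**2 - 2*x_1 + 4*x_2, LT = x_1**2.
h_2 = 9*x_1*x_2 - 15*x_1 - 3*x_2, LT = x_1*x_2.

S(h_1,h_2): lcm = x_1**2*x_2. S = -2*x_2**3 + 5/3*x_1**2 - 2/3*x_1*x_2 + 2*x_2**2.
  leading term x_2**3: no divisor's leading term divides it; move -2*x_2**3 to the remainder.
  leading term x_1**2: subtract (5/6)·h_1 from 5/3*x_1**2 - 2/3*x_1*x_2 + 2*x_2**2 → -2/3*x_1*x_2 + 16/3*x_2**2 + 5/3*x_1 - 10/3*x_2
  leading term x_1*x_2: subtract (-2/27)·h_2 from -2/3*x_1*x_2 + 16/3*x_2**2 + 5/3*x_1 - 10/3*x_2 → 16/3*x_2**2 + 5/9*x_1 - 32/9*x_2
  leading term x_2**2: no divisor's leading term divides it; move 16/3*x_2**2 to the remainder.
  leading term x_1: no divisor's leading term divides it; move 5/9*x_1 to the remainder.
  leading term x_2: no divisor's leading term divides it; move -32/9*x_2 to the remainder.
  remainder -2*x_2**3 + 16/3*x_2**2 + 5/9*x_1 - 32/9*x_2 ≠ 0; add k_3 = -2*x_2**3 + 16/3*x_2**2 + 5/9*x_1 - 32/9*x_2 to the basis.

S(h_1,k_3): leading monomials are coprime, so the S-polynomial reduces to 0 (Buchberger's first criterion).
S(h_2,k_3): lcm = x_1*x_2**3. S = x_1*x_2**2 - 1/3*x_2**3 + 5/18*x_1**2 - 16/9*x_1*x_2.
  leading term x_1*x_2**2: subtract (1/9*x_2)·h_2 from x_1*x_2**2 - 1/3*x_2**3 + 5/18*x_1**2 - 16/9*x_1*x_2 → -1/3*x_2**3 + 5/18*x_1**2 - 1/9*x_1*x_2 + 1/3*x_2**2
  leading term x_2**3: subtract (1/6)·k_3 from -1/3*x_2**3 + 5/18*x_1**2 - 1/9*x_1*x_2 + 1/3*x_2**2 → 5/18*x_1**2 - 1/9*x_1*x_2 - 5/9*x_2**2 - 5/54*x_1 + 16/27*x_2
  leading term x_1**2: subtract (5/36)·h_1 from 5/18*x_1**2 - 1/9*x_1*x_2 - 5/9*x_2**2 - 5/54*x_1 + 16/27*x_2 → -1/9*x_1*x_2 + 5/27*x_1 + 1/27*x_2
  leading term x_1*x_2: subtract (-1/81)·h_2 from -1/9*x_1*x_2 + 5/27*x_1 + 1/27*x_2 → 0
  remainder 0.

Every S-polynomial of the final basis reduces to 0, so we have a Gröbner basis.
Inter-reduce: drop elements whose leading term is divisible by another's, tail-reduce, and make monic.
Reduced Gröbner basis: {x_2**3 - 8/3*x_2**2 - 5/18*x_1 + 16/9*x_2, x_1**2 - 2*x_2**2 - x_1 + 2*x_2, x_1*x_2 - 5/3*x_1 - 1/3*x_2}.

Same reduced basis, so the two generating sets span the same ideal.

Yes, the ideals are equal.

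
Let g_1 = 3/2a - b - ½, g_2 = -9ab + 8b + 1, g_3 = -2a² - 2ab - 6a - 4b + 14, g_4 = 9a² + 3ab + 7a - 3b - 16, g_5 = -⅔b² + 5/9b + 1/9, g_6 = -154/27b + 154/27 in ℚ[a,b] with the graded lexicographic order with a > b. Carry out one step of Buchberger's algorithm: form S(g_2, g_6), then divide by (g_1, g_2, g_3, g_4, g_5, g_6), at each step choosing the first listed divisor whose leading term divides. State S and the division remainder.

S(g_2, g_6) = a - 8/9b - 1/9; remainder on division = 0.

lcm(LM(g_2), LM(g_6)) = ab.
S = (lcm/LT(g_2))·g_2 − (lcm/LT(g_6))·g_6 = a - 8/9b - 1/9.
Reduce S modulo (g_1, g_2, g_3, g_4, g_5, g_6) in that order:
  leading term a: subtract (⅔)·g_1 from a - 8/9b - 1/9 → -2/9b + 2/9
  leading term b: subtract (3/77)·g_6 from -2/9b + 2/9 → 0
The remainder is 0, so this S-polynomial contributes no new basis element.
An S-polynomial is built so that the two leading terms cancel; whether anything survives reduction is exactly the Gröbner-basis criterion.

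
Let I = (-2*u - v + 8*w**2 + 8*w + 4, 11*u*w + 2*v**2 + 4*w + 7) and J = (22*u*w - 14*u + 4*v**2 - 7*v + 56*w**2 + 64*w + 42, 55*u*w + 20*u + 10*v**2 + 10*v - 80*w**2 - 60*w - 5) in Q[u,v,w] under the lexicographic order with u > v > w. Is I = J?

Yes, the ideals are equal.

Two ideals are equal iff their reduced Gröbner bases coincide (the reduced basis is unique for a fixed ordering).
Buchberger on the first generating set:
f_1 = -2*u - v + 8*w**2 + 8*w + 4, LT = u.
f_2 = 11*u*w + 2*v**2 + 4*w + 7, LT = u*w.

S(f_1,f_2): lcm = u*w. S = -2/11*v**2 + 1/2*v*w - 4*w**3 - 4*w**2 - 26/11*w - 7/11.
  leading term v**2: no divisor's leading term divides it; move -2/11*v**2 to the remainder.
  leading term v*w: no divisor's leading term divides it; move 1/2*v*w to the remainder.
  leading term w**3: no divisor's leading term divides it; move -4*w**3 to the remainder.
  leading term w**2: no divisor's leading term divides it; move -4*w**2 to the remainder.
  leading term w: no divisor's leading term divides it; move -26/11*w to the remainder.
  leading term 1: no divisor's leading term divides it; move -7/11 to the remainder.
  remainder -2/11*v**2 + 1/2*v*w - 4*w**3 - 4*w**2 - 26/11*w - 7/11 ≠ 0; add g_3 = -2/11*v**2 + 1/2*v*w - 4*w**3 - 4*w**2 - 26/11*w - 7/11 to the basis.

S(f_1,g_3): leading monomials are coprime, so the S-polynomial reduces to 0 (Buchberger's first criterion).
S(f_2,g_3): leading monomials are coprime, so the S-polynomial reduces to 0 (Buchberger's first criterion).
Every S-polynomial of the final basis reduces to 0, so we have a Gröbner basis.
Inter-reduce: drop elements whose leading term is divisible by another's, tail-reduce, and make monic.
Reduced Gröbner basis: {u + 1/2*v - 4*w**2 - 4*w - 2, v**2 - 11/4*v*w + 22*w**3 + 22*w**2 + 13*w + 7/2}.

Buchberger on the second generating set:
h_1 = 22*u*w - 14*u + 4*v**2 - 7*v + 56*w**2 + 64*w + 42, LT = u*w.
h_2 = 55*u*w + 20*u + 10*v**2 + 10*v - 80*w**2 - 60*w - 5, LT = u*w.

S(h_1,h_2): lcm = u*w. S = -u - 1/2*v + 4*w**2 + 4*w + 2.
  leading term u: no divisor's leading term divides it; move -u to the remainder.
  leading term v: no divisor's leading term divides it; move -1/2*v to the remainder.
  leading term w**2: no divisor's leading term divides it; move 4*w**2 to the remainder.
  leading term w: no divisor's leading term divides it; move 4*w to the remainder.
  leading term 1: no divisor's leading term divides it; move 2 to the remainder.
  remainder -u - 1/2*v + 4*w**2 + 4*w + 2 ≠ 0; add k_3 = -u - 1/2*v + 4*w**2 + 4*w + 2 to the basis.

S(h_1,k_3): lcm = u*w. S = -7/11*u + 2/11*v**2 - 1/2*v*w - 7/22*v + 4*w**3 + 72/11*w**2 + 54/11*w + 21/11.
  leading term u: subtract (7/11)·k_3 from -7/11*u + 2/11*v**2 - 1/2*v*w - 7/22*v + 4*w**3 + 72/11*w**2 + 54/11*w + 21/11 → 2/11*v**2 - 1/2*v*w + 4*w**3 + 4*w**2 + 26/11*w + 7/11
  leading term v**2: no divisor's leading term divides it; move 2/11*v**2 to the remainder.
  leading term v*w: no divisor's leading term divides it; move -1/2*v*w to the remainder.
  leading term w**3: no divisor's leading term divides it; move 4*w**3 to the remainder.
  leading term w**2: no divisor's leading term divides it; move 4*w**2 to the remainder.
  leading term w: no divisor's leading term divides it; move 26/11*w to the remainder.
  leading term 1: no divisor's leading term divides it; move 7/11 to the remainder.
  remainder 2/11*v**2 - 1/2*v*w + 4*w**3 + 4*w**2 + 26/11*w + 7/11 ≠ 0; add k_4 = 2/11*v**2 - 1/2*v*w + 4*w**3 + 4*w**2 + 26/11*w + 7/11 to the basis.

S(h_2,k_3): lcm = u*w. S = 4/11*u + 2/11*v**2 - 1/2*v*w + 2/11*v + 4*w**3 + 28/11*w**2 + 10/11*w - 1/11.
  leading term u: subtract (-4/11)·k_3 from 4/11*u + 2/11*v**2 - 1/2*v*w + 2/11*v + 4*w**3 + 28/11*w**2 + 10/11*w - 1/11 → 2/11*v**2 - 1/2*v*w + 4*w**3 + 4*w**2 + 26/11*w + 7/11
  leading term v**2: subtract (1)·k_4 from 2/11*v**2 - 1/2*v*w + 4*w**3 + 4*w**2 + 26/11*w + 7/11 → 0
  remainder 0.

S(h_1,k_4): leading monomials are coprime, so the S-polynomial reduces to 0 (Buchberger's first criterion).
S(h_2,k_4): leading monomials are coprime, so the S-polynomial reduces to 0 (Buchberger's first criterion).
S(k_3,k_4): leading monomials are coprime, so the S-polynomial reduces to 0 (Buchberger's first criterion).
Every S-polynomial of the final basis reduces to 0, so we have a Gröbner basis.
Inter-reduce: drop elements whose leading term is divisible by another's, tail-reduce, and make monic.
Reduced Gröbner basis: {u + 1/2*v - 4*w**2 - 4*w - 2, v**2 - 11/4*v*w + 22*w**3 + 22*w**2 + 13*w + 7/2}.

The two bases agree; hence the ideals are identical.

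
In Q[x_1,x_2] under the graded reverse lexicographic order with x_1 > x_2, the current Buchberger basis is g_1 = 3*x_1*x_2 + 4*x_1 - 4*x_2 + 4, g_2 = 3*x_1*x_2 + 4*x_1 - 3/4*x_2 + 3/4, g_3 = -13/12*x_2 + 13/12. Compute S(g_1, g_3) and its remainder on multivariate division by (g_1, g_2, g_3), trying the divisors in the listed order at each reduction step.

lcm(LM(g_1), LM(g_3)) = x_1*x_2.
S = (lcm/LT(g_1))·g_1 − (lcm/LT(g_3))·g_3 = 7/3*x_1 - 4/3*x_2 + 4/3.
Reduce S modulo (g_1, g_2, g_3) in that order:
  leading term x_1: no divisor's leading term divides it; move 7/3*x_1 to the remainder.
  leading term x_2: subtract (16/13)·g_3 from -4/3*x_2 + 4/3 → 0
The remainder 7/3*x_1 is nonzero, so it would be added as the next basis element.

S(g_1, g_3) = 7/3*x_1 - 4/3*x_2 + 4/3; remainder on division = 7/3*x_1.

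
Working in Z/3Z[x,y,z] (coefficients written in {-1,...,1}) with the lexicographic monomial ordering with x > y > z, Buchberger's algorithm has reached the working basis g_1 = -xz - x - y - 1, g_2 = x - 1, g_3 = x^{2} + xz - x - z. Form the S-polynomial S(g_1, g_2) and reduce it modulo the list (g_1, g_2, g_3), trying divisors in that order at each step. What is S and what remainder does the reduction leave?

lcm(LM(g_1), LM(g_2)) = xz.
S = (lcm/LT(g_1))·g_1 − (lcm/LT(g_2))·g_2 = x + y + z + 1.
Reduce S modulo (g_1, g_2, g_3) in that order:
  leading term x: subtract (1)·g_2 from x + y + z + 1 → y + z - 1
  leading term y: no divisor's leading term divides it; move y to the remainder.
  leading term z: no divisor's leading term divides it; move z to the remainder.
  leading term 1: no divisor's leading term divides it; move -1 to the remainder.
The remainder y + z - 1 is nonzero, so it would be added as the next basis element.
An S-polynomial is built so that the two leading terms cancel; whether anything survives reduction is exactly the Gröbner-basis criterion.

S(g_1, g_2) = x + y + z + 1; remainder on division = y + z - 1.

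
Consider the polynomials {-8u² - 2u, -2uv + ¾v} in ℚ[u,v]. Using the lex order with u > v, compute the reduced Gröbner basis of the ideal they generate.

f_1 = -8u² - 2u, LT = u².
f_2 = -2uv + ¾v, LT = uv.

S(f_1,f_2): lcm = u²v. S = ⅝uv.
  reduce S modulo (f_1, f_2):
  remainder 15/64v ≠ 0; add g_3 = 15/64v to the basis.

The other S-polynomials (S(f_1,g_3), S(f_2,g_3)) all reduce to 0 modulo the current basis, so we have a Gröbner basis.
Inter-reduce: drop elements whose leading term is divisible by another's, tail-reduce, and make monic.

G = {u² + ¼u, v}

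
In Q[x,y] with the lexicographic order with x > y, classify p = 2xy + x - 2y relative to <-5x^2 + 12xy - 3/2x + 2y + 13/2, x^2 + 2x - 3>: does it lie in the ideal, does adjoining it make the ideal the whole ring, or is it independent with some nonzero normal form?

First compute the reduced Gröbner basis of I by Buchberger's algorithm.
f_1 = -5x^2 + 12xy - 3/2x + 2y + 13/2, LT = x^2.
f_2 = x^2 + 2x - 3, LT = x^2.

S(f_1,f_2): lcm = x^2. S = -12/5xy - 17/10x - 2/5y + 17/10.
  leading term xy: no divisor's leading term divides it; move -12/5xy to the remainder.
  leading term x: no divisor's leading term divides it; move -17/10x to the remainder.
  leading term y: no divisor's leading term divides it; move -2/5y to the remainder.
  leading term 1: no divisor's leading term divides it; move 17/10 to the remainder.
  remainder -12/5xy - 17/10x - 2/5y + 17/10 ≠ 0; add h_3 = -12/5xy - 17/10x - 2/5y + 17/10 to the basis.

S(f_1,h_3): lcm = x^2y. S = -17/24x^2 - 12/5xy^2 + 2/15xy + 17/24x - 2/5y^2 - 13/10y.
  leading term x^2: subtract (17/120)·f_1 from -17/24x^2 - 12/5xy^2 + 2/15xy + 17/24x - 2/5y^2 - 13/10y → -12/5xy^2 - 47/30xy + 221/240x - 2/5y^2 - 19/12y - 221/240
  leading term xy^2: subtract (y)·h_3 from -12/5xy^2 - 47/30xy + 221/240x - 2/5y^2 - 19/12y - 221/240 → 2/15xy + 221/240x - 197/60y - 221/240
  leading term xy: subtract (-1/18)·h_3 from 2/15xy + 221/240x - 197/60y - 221/240 → 119/144x - 119/36y - 119/144
  leading term x: no divisor's leading term divides it; move 119/144x to the remainder.
  leading term y: no divisor's leading term divides it; move -119/36y to the remainder.
  leading term 1: no divisor's leading term divides it; move -119/144 to the remainder.
  remainder 119/144x - 119/36y - 119/144 ≠ 0; add h_4 = 119/144x - 119/36y - 119/144 to the basis.

S(h_3,h_4): lcm = xy. S = 17/24x + 4y^2 + 7/6y - 17/24.
  leading term x: subtract (6/7)·h_4 from 17/24x + 4y^2 + 7/6y - 17/24 → 4y^2 + 4y
  leading term y^2: no divisor's leading term divides it; move 4y^2 to the remainder.
  leading term y: no divisor's leading term divides it; move 4y to the remainder.
  remainder 4y^2 + 4y ≠ 0; add h_5 = 4y^2 + 4y to the basis.

The other S-polynomials (S(f_2,h_3), S(f_1,h_4), S(f_2,h_4), S(f_1,h_5), S(f_2,h_5), S(h_3,h_5), S(h_4,h_5)) all reduce to 0 modulo the current basis, so we have a Gröbner basis.
Inter-reduce: drop elements whose leading term is divisible by another's, tail-reduce, and make monic.
Reduced Gröbner basis: {x - 4y - 1, y^2 + y}.
Label its elements g_1 = x - 4y - 1, g_2 = y^2 + y.

Reduce p = 2xy + x - 2y modulo G:
  leading term xy: subtract (2y)·g_1 from 2xy + x - 2y → x + 8y^2
  leading term x: subtract (1)·g_1 from x + 8y^2 → 8y^2 + 4y + 1
  leading term y^2: subtract (8)·g_2 from 8y^2 + 4y + 1 → -4y + 1
  leading term y: no divisor's leading term divides it; move -4y to the remainder.
  leading term 1: no divisor's leading term divides it; move 1 to the remainder.
  normal form = -4y + 1.
The normal form is nonzero, so p ∉ I. Since p minus its normal form lies in I, I + (p) = I + (r) where r = -4y + 1; decide whether this ideal is the whole ring.
Run Buchberger on G together with r (pairs among the g_i already reduce to 0 since G is a Gröbner basis):
g_1 = x - 4y - 1, LT = x.
g_2 = y^2 + y, LT = y^2.
r = -4y + 1, LT = y.

S(g_2,r): lcm = y^2. S = 5/4y.
  leading term y: subtract (-5/16)·r from 5/4y → 5/16
  leading term 1: no divisor's leading term divides it; move 5/16 to the remainder.
  remainder 5/16 ≠ 0; add m_4 = 5/16 to the basis.

The other S-polynomials (S(g_1,g_2), S(g_1,r), S(g_1,m_4), S(g_2,m_4), S(r,m_4)) all reduce to 0 modulo the current basis, so we have a Gröbner basis.
Inter-reduce: drop elements whose leading term is divisible by another's, tail-reduce, and make monic.
Reduced Gröbner basis: {1}.
The reduced Gröbner basis of I + (p) is {1}: the ideal is the whole ring, so the enlarged system has no common solution — adjoining p is inconsistent.

Adjoining 2xy + x - 2y makes the ideal the whole ring: the system is inconsistent.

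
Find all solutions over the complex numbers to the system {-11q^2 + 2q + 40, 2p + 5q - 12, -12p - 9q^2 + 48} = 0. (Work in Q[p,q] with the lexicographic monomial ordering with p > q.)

Compute a lex Gröbner basis by Buchberger's algorithm.
f_1 = -11q^2 + 2q + 40, LT = q^2.
f_2 = 2p + 5q - 12, LT = p.
f_3 = -12p - 9q^2 + 48, LT = p.

S(f_2,f_3): lcm = p. S = -3/4q^2 + 5/2q - 2.
  leading term q^2: subtract (3/44)·f_1 from -3/4q^2 + 5/2q - 2 → 26/11q - 52/11
  leading term q: no divisor's leading term divides it; move 26/11q to the remainder.
  leading term 1: no divisor's leading term divides it; move -52/11 to the remainder.
  remainder 26/11q - 52/11 ≠ 0; add h_4 = 26/11q - 52/11 to the basis.

The other S-polynomials (S(f_1,f_2), S(f_1,f_3), S(f_1,h_4), S(f_2,h_4), S(f_3,h_4)) all reduce to 0 modulo the current basis, so we have a Gröbner basis.
Inter-reduce: drop elements whose leading term is divisible by another's, tail-reduce, and make monic.
Reduced Gröbner basis: {p - 1, q - 2}.

From the last basis element, q - 2 = 0, so q takes values in {2}. Each choice, substituted upward through the basis, yields the corresponding point(s) of the solution set.
  q = 2: the earlier basis element becomes p - 1 = 0, giving p = 1 — point (1, 2).

{(1, 2)}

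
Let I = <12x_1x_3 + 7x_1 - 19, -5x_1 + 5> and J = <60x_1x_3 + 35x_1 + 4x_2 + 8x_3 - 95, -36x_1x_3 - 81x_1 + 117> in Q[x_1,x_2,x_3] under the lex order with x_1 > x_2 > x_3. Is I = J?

No, the ideals differ.

Equality of ideals is decidable: compute both reduced Gröbner bases (unique for the ordering) and check whether they agree.
Buchberger on the first generating set:
f_1 = 12x_1x_3 + 7x_1 - 19, LT = x_1x_3.
f_2 = -5x_1 + 5, LT = x_1.

S(f_1,f_2): lcm = x_1x_3. S = \tfrac{7}{12}x_1 + x_3 - \tfrac{19}{12}.
  reduce S modulo (f_1, f_2):
  remainder x_3 - 1 ≠ 0; add g_3 = x_3 - 1 to the basis.

The other S-polynomials (S(f_1,g_3), S(f_2,g_3)) all reduce to 0 modulo the current basis, so we have a Gröbner basis.
Inter-reduce: drop elements whose leading term is divisible by another's, tail-reduce, and make monic.
Reduced Gröbner basis: {x_1 - 1, x_3 - 1}.

Buchberger on the second generating set:
h_1 = 60x_1x_3 + 35x_1 + 4x_2 + 8x_3 - 95, LT = x_1x_3.
h_2 = -36x_1x_3 - 81x_1 + 117, LT = x_1x_3.

S(h_1,h_2): lcm = x_1x_3. S = -\tfrac{5}{3}x_1 + \tfrac{1}{15}x_2 + \tfrac{2}{15}x_3 + \tfrac{5}{3}.
  reduce S modulo (h_1, h_2):
  remainder -\tfrac{5}{3}x_1 + \tfrac{1}{15}x_2 + \tfrac{2}{15}x_3 + \tfrac{5}{3} ≠ 0; add k_3 = -\tfrac{5}{3}x_1 + \tfrac{1}{15}x_2 + \tfrac{2}{15}x_3 + \tfrac{5}{3} to the basis.

S(h_1,k_3): lcm = x_1x_3. S = \tfrac{7}{12}x_1 + \tfrac{1}{25}x_2x_3 + \tfrac{1}{15}x_2 + \tfrac{2}{25}x_3^{2} + \tfrac{17}{15}x_3 - \tfrac{19}{12}.
  reduce S modulo (h_1, h_2, k_3):
  remainder \tfrac{1}{25}x_2x_3 + \tfrac{9}{100}x_2 + \tfrac{2}{25}x_3^{2} + \tfrac{59}{50}x_3 - 1 ≠ 0; add k_4 = \tfrac{1}{25}x_2x_3 + \tfrac{9}{100}x_2 + \tfrac{2}{25}x_3^{2} + \tfrac{59}{50}x_3 - 1 to the basis.

The other S-polynomials (S(h_2,k_3), S(h_1,k_4), S(h_2,k_4), S(k_3,k_4)) all reduce to 0 modulo the current basis, so we have a Gröbner basis.
Inter-reduce: drop elements whose leading term is divisible by another's, tail-reduce, and make monic.
Reduced Gröbner basis: {x_1 - \tfrac{1}{25}x_2 - \tfrac{2}{25}x_3 - 1, x_2x_3 + \tfrac{9}{4}x_2 + 2x_3^{2} + \tfrac{59}{2}x_3 - 25}.

Since the reduced bases disagree, the two ideals are not the same.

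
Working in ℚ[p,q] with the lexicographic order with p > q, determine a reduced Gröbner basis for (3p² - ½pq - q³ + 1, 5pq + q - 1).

G = {p - 5/3q⁴ + ⅙q² + 17/10q - ⅕, q⁵ - 1/10q³ - 51/50q² + 6/25q - 3/25}

This is the nonlinear analogue of row-reducing a linear system.

f_1 = 3p² - ½pq - q³ + 1, LT = p².
f_2 = 5pq + q - 1, LT = pq.

S(f_1,f_2): lcm = p²q. S = -⅙pq² - ⅕pq + ⅕p - ⅓q⁴ + ⅓q.
  leading term pq²: subtract (-1/30q)·f_2 from -⅙pq² - ⅕pq + ⅕p - ⅓q⁴ + ⅓q → -⅕pq + ⅕p - ⅓q⁴ + 1/30q² + 3/10q
  leading term pq: subtract (-1/25)·f_2 from -⅕pq + ⅕p - ⅓q⁴ + 1/30q² + 3/10q → ⅕p - ⅓q⁴ + 1/30q² + 17/50q - 1/25
  leading term p: no divisor's leading term divides it; move ⅕p to the remainder.
  leading term q⁴: no divisor's leading term divides it; move -⅓q⁴ to the remainder.
  leading term q²: no divisor's leading term divides it; move 1/30q² to the remainder.
  leading term q: no divisor's leading term divides it; move 17/50q to the remainder.
  leading term 1: no divisor's leading term divides it; move -1/25 to the remainder.
  remainder ⅕p - ⅓q⁴ + 1/30q² + 17/50q - 1/25 ≠ 0; add g_3 = ⅕p - ⅓q⁴ + 1/30q² + 17/50q - 1/25 to the basis.

S(f_2,g_3): lcm = pq. S = 5/3q⁵ - ⅙q³ - 17/10q² + ⅖q - ⅕.
  leading term q⁵: no divisor's leading term divides it; move 5/3q⁵ to the remainder.
  leading term q³: no divisor's leading term divides it; move -⅙q³ to the remainder.
  leading term q²: no divisor's leading term divides it; move -17/10q² to the remainder.
  leading term q: no divisor's leading term divides it; move ⅖q to the remainder.
  leading term 1: no divisor's leading term divides it; move -⅕ to the remainder.
  remainder 5/3q⁵ - ⅙q³ - 17/10q² + ⅖q - ⅕ ≠ 0; add g_4 = 5/3q⁵ - ⅙q³ - 17/10q² + ⅖q - ⅕ to the basis.

The other S-polynomials (S(f_1,g_3), S(f_1,g_4), S(f_2,g_4), S(g_3,g_4)) all reduce to 0 modulo the current basis, so we have a Gröbner basis.
Inter-reduce: drop elements whose leading term is divisible by another's, tail-reduce, and make monic.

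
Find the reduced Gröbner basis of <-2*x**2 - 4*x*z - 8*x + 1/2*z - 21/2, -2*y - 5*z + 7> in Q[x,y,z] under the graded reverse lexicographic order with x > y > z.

G = {x**2 + 2*x*z + 4*x - 1/4*z + 21/4, y + 5/2*z - 7/2}

This is the nonlinear analogue of row-reducing a linear system.

f_1 = -2*x**2 - 4*x*z - 8*x + 1/2*z - 21/2, LT = x**2.
f_2 = -2*y - 5*z + 7, LT = y.

The S-polynomials (S(f_1,f_2)) all reduce to 0 modulo the current basis, so we have a Gröbner basis.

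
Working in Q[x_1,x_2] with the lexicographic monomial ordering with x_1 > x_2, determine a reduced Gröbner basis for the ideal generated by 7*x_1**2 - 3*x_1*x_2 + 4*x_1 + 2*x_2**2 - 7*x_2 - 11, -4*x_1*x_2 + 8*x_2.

f_1 = 7*x_1**2 - 3*x_1*x_2 + 4*x_1 + 2*x_2**2 - 7*x_2 - 11, LT = x_1**2.
f_2 = -4*x_1*x_2 + 8*x_2, LT = x_1*x_2.

S(f_1,f_2): lcm = x_1**2*x_2. S = -3/7*x_1*x_2**2 + 18/7*x_1*x_2 + 2/7*x_2**3 - x_2**2 - 11/7*x_2.
  leading term x_1*x_2**2: subtract (3/28*x_2)·f_2 from -3/7*x_1*x_2**2 + 18/7*x_1*x_2 + 2/7*x_2**3 - x_2**2 - 11/7*x_2 → 18/7*x_1*x_2 + 2/7*x_2**3 - 13/7*x_2**2 - 11/7*x_2
  leading term x_1*x_2: subtract (-9/14)·f_2 from 18/7*x_1*x_2 + 2/7*x_2**3 - 13/7*x_2**2 - 11/7*x_2 → 2/7*x_2**3 - 13/7*x_2**2 + 25/7*x_2
  leading term x_2**3: no divisor's leading term divides it; move 2/7*x_2**3 to the remainder.
  leading term x_2**2: no divisor's leading term divides it; move -13/7*x_2**2 to the remainder.
  leading term x_2: no divisor's leading term divides it; move 25/7*x_2 to the remainder.
  remainder 2/7*x_2**3 - 13/7*x_2**2 + 25/7*x_2 ≠ 0; add g_3 = 2/7*x_2**3 - 13/7*x_2**2 + 25/7*x_2 to the basis.

The other S-polynomials (S(f_1,g_3), S(f_2,g_3)) all reduce to 0 modulo the current basis, so we have a Gröbner basis.

G = {x_1**2 + 4/7*x_1 + 2/7*x_2**2 - 13/7*x_2 - 11/7, x_1*x_2 - 2*x_2, x_2**3 - 13/2*x_2**2 + 25/2*x_2}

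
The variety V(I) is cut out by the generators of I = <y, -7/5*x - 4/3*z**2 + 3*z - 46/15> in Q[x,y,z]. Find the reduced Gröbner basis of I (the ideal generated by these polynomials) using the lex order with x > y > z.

Buchberger's algorithm terminates because the ascending chain of leading-term ideals stabilizes.

f_1 = y, LT = y.
f_2 = -7/5*x - 4/3*z**2 + 3*z - 46/15, LT = x.

The S-polynomials (S(f_1,f_2)) all reduce to 0 modulo the current basis, so we have a Gröbner basis.

G = {x + 20/21*z**2 - 15/7*z + 46/21, y}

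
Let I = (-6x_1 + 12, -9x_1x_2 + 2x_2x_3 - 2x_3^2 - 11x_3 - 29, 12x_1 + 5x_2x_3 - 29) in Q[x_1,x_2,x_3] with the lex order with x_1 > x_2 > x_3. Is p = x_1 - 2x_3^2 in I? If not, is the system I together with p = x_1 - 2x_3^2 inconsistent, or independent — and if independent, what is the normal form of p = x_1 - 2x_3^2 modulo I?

First compute the reduced Gröbner basis of I by Buchberger's algorithm.
f_1 = -6x_1 + 12, LT = x_1.
f_2 = -9x_1x_2 + 2x_2x_3 - 2x_3^2 - 11x_3 - 29, LT = x_1x_2.
f_3 = 12x_1 + 5x_2x_3 - 29, LT = x_1.

S(f_1,f_2): lcm = x_1x_2. S = 2/9x_2x_3 - 2x_2 - 2/9x_3^2 - 11/9x_3 - 29/9.
  leading term x_2x_3: no divisor's leading term divides it; move 2/9x_2x_3 to the remainder.
  leading term x_2: no divisor's leading term divides it; move -2x_2 to the remainder.
  leading term x_3^2: no divisor's leading term divides it; move -2/9x_3^2 to the remainder.
  leading term x_3: no divisor's leading term divides it; move -11/9x_3 to the remainder.
  leading term 1: no divisor's leading term divides it; move -29/9 to the remainder.
  remainder 2/9x_2x_3 - 2x_2 - 2/9x_3^2 - 11/9x_3 - 29/9 ≠ 0; add h_4 = 2/9x_2x_3 - 2x_2 - 2/9x_3^2 - 11/9x_3 - 29/9 to the basis.

S(f_1,f_3): lcm = x_1. S = -5/12x_2x_3 + 5/12.
  leading term x_2x_3: subtract (-15/8)·h_4 from -5/12x_2x_3 + 5/12 → -15/4x_2 - 5/12x_3^2 - 55/24x_3 - 45/8
  leading term x_2: no divisor's leading term divides it; move -15/4x_2 to the remainder.
  leading term x_3^2: no divisor's leading term divides it; move -5/12x_3^2 to the remainder.
  leading term x_3: no divisor's leading term divides it; move -55/24x_3 to the remainder.
  leading term 1: no divisor's leading term divides it; move -45/8 to the remainder.
  remainder -15/4x_2 - 5/12x_3^2 - 55/24x_3 - 45/8 ≠ 0; add h_5 = -15/4x_2 - 5/12x_3^2 - 55/24x_3 - 45/8 to the basis.

S(h_4,h_5): lcm = x_2x_3. S = -9x_2 - 1/9x_3^3 - 29/18x_3^2 - 7x_3 - 29/2.
  leading term x_2: subtract (12/5)·h_5 from -9x_2 - 1/9x_3^3 - 29/18x_3^2 - 7x_3 - 29/2 → -1/9x_3^3 - 11/18x_3^2 - 3/2x_3 - 1
  leading term x_3^3: no divisor's leading term divides it; move -1/9x_3^3 to the remainder.
  leading term x_3^2: no divisor's leading term divides it; move -11/18x_3^2 to the remainder.
  leading term x_3: no divisor's leading term divides it; move -3/2x_3 to the remainder.
  leading term 1: no divisor's leading term divides it; move -1 to the remainder.
  remainder -1/9x_3^3 - 11/18x_3^2 - 3/2x_3 - 1 ≠ 0; add h_6 = -1/9x_3^3 - 11/18x_3^2 - 3/2x_3 - 1 to the basis.

The other S-polynomials (S(f_2,f_3), S(f_1,h_4), S(f_2,h_4), S(f_3,h_4), S(f_1,h_5), S(f_2,h_5), S(f_3,h_5), S(f_1,h_6), S(f_2,h_6), S(f_3,h_6), S(h_4,h_6), S(h_5,h_6)) all reduce to 0 modulo the current basis, so we have a Gröbner basis.
Inter-reduce: drop elements whose leading term is divisible by another's, tail-reduce, and make monic.
Reduced Gröbner basis: {x_1 - 2, x_2 + 1/9x_3^2 + 11/18x_3 + 3/2, x_3^3 + 11/2x_3^2 + 27/2x_3 + 9}.
Label its elements g_1 = x_1 - 2, g_2 = x_2 + 1/9x_3^2 + 11/18x_3 + 3/2, g_3 = x_3^3 + 11/2x_3^2 + 27/2x_3 + 9.

Reduce p = x_1 - 2x_3^2 modulo G:
  leading term x_1: subtract (1)·g_1 from x_1 - 2x_3^2 → -2x_3^2 + 2
  leading term x_3^2: no divisor's leading term divides it; move -2x_3^2 to the remainder.
  leading term 1: no divisor's leading term divides it; move 2 to the remainder.
  normal form = -2x_3^2 + 2.
The normal form is nonzero, so p ∉ I. Since p minus its normal form lies in I, I + (p) = I + (r) where r = -2x_3^2 + 2; decide whether this ideal is the whole ring.
Run Buchberger on G together with r (pairs among the g_i already reduce to 0 since G is a Gröbner basis):
g_1 = x_1 - 2, LT = x_1.
g_2 = x_2 + 1/9x_3^2 + 11/18x_3 + 3/2, LT = x_2.
g_3 = x_3^3 + 11/2x_3^2 + 27/2x_3 + 9, LT = x_3^3.
r = -2x_3^2 + 2, LT = x_3^2.

S(g_3,r): lcm = x_3^3. S = 11/2x_3^2 + 29/2x_3 + 9.
  leading term x_3^2: subtract (-11/4)·r from 11/2x_3^2 + 29/2x_3 + 9 → 29/2x_3 + 29/2
  leading term x_3: no divisor's leading term divides it; move 29/2x_3 to the remainder.
  leading term 1: no divisor's leading term divides it; move 29/2 to the remainder.
  remainder 29/2x_3 + 29/2 ≠ 0; add m_5 = 29/2x_3 + 29/2 to the basis.

The other S-polynomials (S(g_1,g_2), S(g_1,g_3), S(g_1,r), S(g_2,g_3), S(g_2,r), S(g_1,m_5), S(g_2,m_5), S(g_3,m_5), S(r,m_5)) all reduce to 0 modulo the current basis, so we have a Gröbner basis.
Inter-reduce: drop elements whose leading term is divisible by another's, tail-reduce, and make monic.
Reduced Gröbner basis: {x_1 - 2, x_2 + 1, x_3 + 1}.
The reduced Gröbner basis of I + (p) is {x_1 - 2, x_2 + 1, x_3 + 1} ≠ {1}, a proper ideal, so the enlarged system stays consistent: p is independent of I, with normal form -2x_3^2 + 2.

x_1 - 2x_3^2 is independent of I; its normal form modulo I is -2x_3^2 + 2.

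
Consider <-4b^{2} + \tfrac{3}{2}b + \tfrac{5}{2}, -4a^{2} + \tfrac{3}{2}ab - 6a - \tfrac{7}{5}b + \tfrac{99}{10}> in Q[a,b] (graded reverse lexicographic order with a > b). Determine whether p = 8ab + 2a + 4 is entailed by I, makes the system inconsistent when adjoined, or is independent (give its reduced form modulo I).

First compute the reduced Gröbner basis of I by Buchberger's algorithm.
f_1 = -4b^{2} + \tfrac{3}{2}b + \tfrac{5}{2}, LT = b^{2}.
f_2 = -4a^{2} + \tfrac{3}{2}ab - 6a - \tfrac{7}{5}b + \tfrac{99}{10}, LT = a^{2}.

S(f_1,f_2): leading monomials are coprime, so the S-polynomial reduces to 0 (Buchberger's first criterion).
Every S-polynomial of the final basis reduces to 0, so we have a Gröbner basis.
Inter-reduce: drop elements whose leading term is divisible by another's, tail-reduce, and make monic.
Reduced Gröbner basis: {a^{2} - \tfrac{3}{8}ab + \tfrac{3}{2}a + \tfrac{7}{20}b - \tfrac{99}{40}, b^{2} - \tfrac{3}{8}b - \tfrac{5}{8}}.
Label its elements g_1 = a^{2} - \tfrac{3}{8}ab + \tfrac{3}{2}a + \tfrac{7}{20}b - \tfrac{99}{40}, g_2 = b^{2} - \tfrac{3}{8}b - \tfrac{5}{8}.

Reduce p = 8ab + 2a + 4 modulo G:
  leading term ab: no divisor's leading term divides it; move 8ab to the remainder.
  leading term a: no divisor's leading term divides it; move 2a to the remainder.
  leading term 1: no divisor's leading term divides it; move 4 to the remainder.
  normal form = 8ab + 2a + 4.
The normal form is nonzero, so p ∉ I. Since p minus its normal form lies in I, I + (p) = I + (r) where r = 8ab + 2a + 4; decide whether this ideal is the whole ring.
Run Buchberger on G together with r (pairs among the g_i already reduce to 0 since G is a Gröbner basis):
g_1 = a^{2} - \tfrac{3}{8}ab + \tfrac{3}{2}a + \tfrac{7}{20}b - \tfrac{99}{40}, LT = a^{2}.
g_2 = b^{2} - \tfrac{3}{8}b - \tfrac{5}{8}, LT = b^{2}.
r = 8ab + 2a + 4, LT = ab.

S(g_1,g_2): leading monomials are coprime, so the S-polynomial reduces to 0 (Buchberger's first criterion).
S(g_1,r): lcm = a^{2}b. S = -\tfrac{3}{8}ab^{2} - \tfrac{1}{4}a^{2} + \tfrac{3}{2}ab + \tfrac{7}{20}b^{2} - \tfrac{1}{2}a - \tfrac{99}{40}b.
  leading term ab^{2}: subtract (-\tfrac{3}{8}a)·g_2 from -\tfrac{3}{8}ab^{2} - \tfrac{1}{4}a^{2} + \tfrac{3}{2}ab + \tfrac{7}{20}b^{2} - \tfrac{1}{2}a - \tfrac{99}{40}b → -\tfrac{1}{4}a^{2} + \tfrac{87}{64}ab + \tfrac{7}{20}b^{2} - \tfrac{47}{64}a - \tfrac{99}{40}b
  leading term a^{2}: subtract (-\tfrac{1}{4})·g_1 from -\tfrac{1}{4}a^{2} + \tfrac{87}{64}ab + \tfrac{7}{20}b^{2} - \tfrac{47}{64}a - \tfrac{99}{40}b → \tfrac{81}{64}ab + \tfrac{7}{20}b^{2} - \tfrac{23}{64}a - \tfrac{191}{80}b - \tfrac{99}{160}
  leading term ab: subtract (\tfrac{81}{512})·r from \tfrac{81}{64}ab + \tfrac{7}{20}b^{2} - \tfrac{23}{64}a - \tfrac{191}{80}b - \tfrac{99}{160} → \tfrac{7}{20}b^{2} - \tfrac{173}{256}a - \tfrac{191}{80}b - \tfrac{801}{640}
  leading term b^{2}: subtract (\tfrac{7}{20})·g_2 from \tfrac{7}{20}b^{2} - \tfrac{173}{256}a - \tfrac{191}{80}b - \tfrac{801}{640} → -\tfrac{173}{256}a - \tfrac{361}{160}b - \tfrac{661}{640}
  leading term a: no divisor's leading term divides it; move -\tfrac{173}{256}a to the remainder.
  leading term b: no divisor's leading term divides it; move -\tfrac{361}{160}b to the remainder.
  leading term 1: no divisor's leading term divides it; move -\tfrac{661}{640} to the remainder.
  remainder -\tfrac{173}{256}a - \tfrac{361}{160}b - \tfrac{661}{640} ≠ 0; add m_4 = -\tfrac{173}{256}a - \tfrac{361}{160}b - \tfrac{661}{640} to the basis.

S(g_2,r): lcm = ab^{2}. S = -\tfrac{5}{8}ab - \tfrac{5}{8}a - \tfrac{1}{2}b.
  leading term ab: subtract (-\tfrac{5}{64})·r from -\tfrac{5}{8}ab - \tfrac{5}{8}a - \tfrac{1}{2}b → -\tfrac{15}{32}a - \tfrac{1}{2}b + \tfrac{5}{16}
  leading term a: subtract (\tfrac{120}{173})·m_4 from -\tfrac{15}{32}a - \tfrac{1}{2}b + \tfrac{5}{16} → \tfrac{737}{692}b + \tfrac{178}{173}
  leading term b: no divisor's leading term divides it; move \tfrac{737}{692}b to the remainder.
  leading term 1: no divisor's leading term divides it; move \tfrac{178}{173} to the remainder.
  remainder \tfrac{737}{692}b + \tfrac{178}{173} ≠ 0; add m_5 = \tfrac{737}{692}b + \tfrac{178}{173} to the basis.

S(g_1,m_4): lcm = a^{2}. S = -\tfrac{25699}{6920}ab - \tfrac{49}{1730}a + \tfrac{7}{20}b - \tfrac{99}{40}.
  leading term ab: subtract (-\tfrac{25699}{55360})·r from -\tfrac{25699}{6920}ab - \tfrac{49}{1730}a + \tfrac{7}{20}b - \tfrac{99}{40} → \tfrac{4983}{5536}a + \tfrac{7}{20}b - \tfrac{1711}{2768}
  leading term a: subtract (-\tfrac{39864}{29929})·m_4 from \tfrac{4983}{5536}a + \tfrac{7}{20}b - \tfrac{1711}{2768} → -\tfrac{79468}{29929}b - \tfrac{2386889}{1197160}
  leading term b: subtract (-\tfrac{317872}{127501})·m_5 from -\tfrac{79468}{29929}b - \tfrac{2386889}{1197160} → \tfrac{2913939}{5100040}
  leading term 1: no divisor's leading term divides it; move \tfrac{2913939}{5100040} to the remainder.
  remainder \tfrac{2913939}{5100040} ≠ 0; add m_6 = \tfrac{2913939}{5100040} to the basis.

S(g_2,m_4): leading monomials are coprime, so the S-polynomial reduces to 0 (Buchberger's first criterion).
S(r,m_4): lcm = ab. S = -\tfrac{2888}{865}b^{2} + \tfrac{1}{4}a - \tfrac{1322}{865}b + \tfrac{1}{2}.
  leading term b^{2}: subtract (-\tfrac{2888}{865})·g_2 from -\tfrac{2888}{865}b^{2} + \tfrac{1}{4}a - \tfrac{1322}{865}b + \tfrac{1}{2} → \tfrac{1}{4}a - \tfrac{481}{173}b - \tfrac{549}{346}
  leading term a: subtract (-\tfrac{64}{173})·m_4 from \tfrac{1}{4}a - \tfrac{481}{173}b - \tfrac{549}{346} → -\tfrac{3127}{865}b - \tfrac{1703}{865}
  leading term b: subtract (-\tfrac{12508}{3685})·m_5 from -\tfrac{3127}{865}b - \tfrac{1703}{865} → \tfrac{971313}{637505}
  leading term 1: subtract (\tfrac{8}{3})·m_6 from \tfrac{971313}{637505} → 0
  remainder 0.

S(g_1,m_5): leading monomials are coprime, so the S-polynomial reduces to 0 (Buchberger's first criterion).
S(g_2,m_5): lcm = b^{2}. S = -\tfrac{7907}{5896}b - \tfrac{5}{8}.
  leading term b: subtract (-\tfrac{1367911}{1086338})·m_5 from -\tfrac{7907}{5896}b - \tfrac{5}{8} → \tfrac{2913939}{4345352}
  leading term 1: subtract (\tfrac{865}{737})·m_6 from \tfrac{2913939}{4345352} → 0
  remainder 0.

S(r,m_5): lcm = ab. S = -\tfrac{2111}{2948}a + \tfrac{1}{2}.
  leading term a: subtract (\tfrac{135104}{127501})·m_4 from -\tfrac{2111}{2948}a + \tfrac{1}{2} → \tfrac{1524142}{637505}b + \tfrac{1016438}{637505}
  leading term b: subtract (\tfrac{6096568}{2715845})·m_5 from \tfrac{1524142}{637505}b + \tfrac{1016438}{637505} → -\tfrac{1942626}{2715845}
  leading term 1: subtract (-\tfrac{2768}{2211})·m_6 from -\tfrac{1942626}{2715845} → 0
  remainder 0.

S(m_4,m_5): leading monomials are coprime, so the S-polynomial reduces to 0 (Buchberger's first criterion).
S(g_1,m_6): leading monomials are coprime, so the S-polynomial reduces to 0 (Buchberger's first criterion).
S(g_2,m_6): leading monomials are coprime, so the S-polynomial reduces to 0 (Buchberger's first criterion).
S(r,m_6): leading monomials are coprime, so the S-polynomial reduces to 0 (Buchberger's first criterion).
S(m_4,m_6): leading monomials are coprime, so the S-polynomial reduces to 0 (Buchberger's first criterion).
S(m_5,m_6): leading monomials are coprime, so the S-polynomial reduces to 0 (Buchberger's first criterion).
Every S-polynomial of the final basis reduces to 0, so we have a Gröbner basis.
Inter-reduce: drop elements whose leading term is divisible by another's, tail-reduce, and make monic.
Reduced Gröbner basis: {1}.
The reduced Gröbner basis of I + (p) is {1}: the ideal is the whole ring, so the enlarged system has no common solution — adjoining p is inconsistent.

Adjoining 8ab + 2a + 4 makes the ideal the whole ring: the system is inconsistent.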